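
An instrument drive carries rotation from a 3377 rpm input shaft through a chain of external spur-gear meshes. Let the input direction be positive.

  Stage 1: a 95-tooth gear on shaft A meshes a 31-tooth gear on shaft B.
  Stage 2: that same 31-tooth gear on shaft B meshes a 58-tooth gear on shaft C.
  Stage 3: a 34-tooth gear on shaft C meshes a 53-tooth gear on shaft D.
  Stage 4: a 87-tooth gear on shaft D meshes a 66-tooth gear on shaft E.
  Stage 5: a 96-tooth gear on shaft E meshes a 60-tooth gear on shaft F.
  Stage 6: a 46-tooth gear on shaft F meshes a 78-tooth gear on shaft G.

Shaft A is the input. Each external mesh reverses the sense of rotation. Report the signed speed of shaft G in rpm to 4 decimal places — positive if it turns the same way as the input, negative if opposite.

+4413.5520 rpm (same as input, |ω| = 4413.5520 rpm)

Stage 1 [95T→31T]: ω = 3377.0000×95/31 = 10348.8710 rpm, dir flips to −; running = −10348.8710
Stage 2 [31T→58T]: ω = 10348.8710×31/58 = 5531.2931 rpm, dir flips to +; running = +5531.2931
Stage 3 [34T→53T]: ω = 5531.2931×34/53 = 3548.3767 rpm, dir flips to −; running = −3548.3767
Stage 4 [87T→66T]: ω = 3548.3767×87/66 = 4677.4057 rpm, dir flips to +; running = +4677.4057
Stage 5 [96T→60T]: ω = 4677.4057×96/60 = 7483.8491 rpm, dir flips to −; running = −7483.8491
Stage 6 [46T→78T]: ω = 7483.8491×46/78 = 4413.5520 rpm, dir flips to +; running = +4413.5520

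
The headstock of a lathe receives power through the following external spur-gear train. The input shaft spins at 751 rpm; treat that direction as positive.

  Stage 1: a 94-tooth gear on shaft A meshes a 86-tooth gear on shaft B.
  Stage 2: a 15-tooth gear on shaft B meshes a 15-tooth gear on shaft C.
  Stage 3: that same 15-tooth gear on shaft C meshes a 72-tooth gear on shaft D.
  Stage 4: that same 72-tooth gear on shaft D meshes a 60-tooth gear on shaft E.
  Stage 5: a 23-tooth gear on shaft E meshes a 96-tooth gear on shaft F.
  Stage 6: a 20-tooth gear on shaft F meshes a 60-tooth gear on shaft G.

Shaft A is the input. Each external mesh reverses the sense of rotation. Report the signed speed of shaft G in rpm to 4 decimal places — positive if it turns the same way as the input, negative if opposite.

+16.3887 rpm (same as input, |ω| = 16.3887 rpm)

Stage 1 [94T→86T]: ω = 751.0000×94/86 = 820.8605 rpm, dir flips to −; running = −820.8605
Stage 2 [15T→15T]: ω = 820.8605×15/15 = 820.8605 rpm, dir flips to +; running = +820.8605
Stage 3 [15T→72T]: ω = 820.8605×15/72 = 171.0126 rpm, dir flips to −; running = −171.0126
Stage 4 [72T→60T]: ω = 171.0126×72/60 = 205.2151 rpm, dir flips to +; running = +205.2151
Stage 5 [23T→96T]: ω = 205.2151×23/96 = 49.1661 rpm, dir flips to −; running = −49.1661
Stage 6 [20T→60T]: ω = 49.1661×20/60 = 16.3887 rpm, dir flips to +; running = +16.3887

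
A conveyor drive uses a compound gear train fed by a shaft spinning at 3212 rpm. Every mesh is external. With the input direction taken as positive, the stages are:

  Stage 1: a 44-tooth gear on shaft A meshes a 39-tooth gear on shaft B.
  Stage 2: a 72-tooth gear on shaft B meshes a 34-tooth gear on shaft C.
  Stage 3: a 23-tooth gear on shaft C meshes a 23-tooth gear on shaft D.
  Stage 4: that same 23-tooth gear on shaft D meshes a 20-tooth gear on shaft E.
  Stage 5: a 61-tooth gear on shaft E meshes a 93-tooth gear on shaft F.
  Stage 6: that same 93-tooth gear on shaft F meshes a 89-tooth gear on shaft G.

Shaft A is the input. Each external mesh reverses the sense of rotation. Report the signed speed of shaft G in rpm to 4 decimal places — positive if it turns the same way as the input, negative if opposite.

+6048.5998 rpm (same as input, |ω| = 6048.5998 rpm)

Stage 1 [44T→39T]: ω = 3212.0000×44/39 = 3623.7949 rpm, dir flips to −; running = −3623.7949
Stage 2 [72T→34T]: ω = 3623.7949×72/34 = 7673.9186 rpm, dir flips to +; running = +7673.9186
Stage 3 [23T→23T]: ω = 7673.9186×23/23 = 7673.9186 rpm, dir flips to −; running = −7673.9186
Stage 4 [23T→20T]: ω = 7673.9186×23/20 = 8825.0063 rpm, dir flips to +; running = +8825.0063
Stage 5 [61T→93T]: ω = 8825.0063×61/93 = 5788.4450 rpm, dir flips to −; running = −5788.4450
Stage 6 [93T→89T]: ω = 5788.4450×93/89 = 6048.5998 rpm, dir flips to +; running = +6048.5998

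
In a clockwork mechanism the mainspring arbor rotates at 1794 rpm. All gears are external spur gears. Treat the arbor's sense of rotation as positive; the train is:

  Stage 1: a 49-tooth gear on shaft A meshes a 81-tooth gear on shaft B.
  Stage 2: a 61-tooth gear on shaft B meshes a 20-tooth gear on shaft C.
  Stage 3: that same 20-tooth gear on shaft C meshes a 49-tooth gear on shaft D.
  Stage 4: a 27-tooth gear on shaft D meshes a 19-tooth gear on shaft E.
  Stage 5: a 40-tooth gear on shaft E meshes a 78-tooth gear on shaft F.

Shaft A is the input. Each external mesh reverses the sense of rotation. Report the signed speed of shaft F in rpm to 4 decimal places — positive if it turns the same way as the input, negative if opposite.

Stage 1 [49T→81T]: ω = 1794.0000×49/81 = 1085.2593 rpm, dir flips to −; running = −1085.2593
Stage 2 [61T→20T]: ω = 1085.2593×61/20 = 3310.0407 rpm, dir flips to +; running = +3310.0407
Stage 3 [20T→49T]: ω = 3310.0407×20/49 = 1351.0370 rpm, dir flips to −; running = −1351.0370
Stage 4 [27T→19T]: ω = 1351.0370×27/19 = 1919.8947 rpm, dir flips to +; running = +1919.8947
Stage 5 [40T→78T]: ω = 1919.8947×40/78 = 984.5614 rpm, dir flips to −; running = −984.5614

-984.5614 rpm (opposite to input, |ω| = 984.5614 rpm)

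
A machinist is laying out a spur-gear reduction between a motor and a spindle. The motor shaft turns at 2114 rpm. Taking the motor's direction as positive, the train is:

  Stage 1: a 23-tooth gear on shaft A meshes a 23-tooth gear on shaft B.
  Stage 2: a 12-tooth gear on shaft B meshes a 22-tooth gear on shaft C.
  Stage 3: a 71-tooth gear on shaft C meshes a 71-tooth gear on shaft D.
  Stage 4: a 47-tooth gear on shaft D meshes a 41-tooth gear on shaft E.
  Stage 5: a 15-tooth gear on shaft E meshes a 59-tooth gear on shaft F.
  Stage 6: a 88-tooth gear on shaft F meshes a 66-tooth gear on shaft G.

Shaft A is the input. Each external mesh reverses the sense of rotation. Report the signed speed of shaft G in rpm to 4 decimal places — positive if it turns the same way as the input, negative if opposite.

+448.0800 rpm (same as input, |ω| = 448.0800 rpm)

Stage 1 [23T→23T]: ω = 2114.0000×23/23 = 2114.0000 rpm, dir flips to −; running = −2114.0000
Stage 2 [12T→22T]: ω = 2114.0000×12/22 = 1153.0909 rpm, dir flips to +; running = +1153.0909
Stage 3 [71T→71T]: ω = 1153.0909×71/71 = 1153.0909 rpm, dir flips to −; running = −1153.0909
Stage 4 [47T→41T]: ω = 1153.0909×47/41 = 1321.8359 rpm, dir flips to +; running = +1321.8359
Stage 5 [15T→59T]: ω = 1321.8359×15/59 = 336.0600 rpm, dir flips to −; running = −336.0600
Stage 6 [88T→66T]: ω = 336.0600×88/66 = 448.0800 rpm, dir flips to +; running = +448.0800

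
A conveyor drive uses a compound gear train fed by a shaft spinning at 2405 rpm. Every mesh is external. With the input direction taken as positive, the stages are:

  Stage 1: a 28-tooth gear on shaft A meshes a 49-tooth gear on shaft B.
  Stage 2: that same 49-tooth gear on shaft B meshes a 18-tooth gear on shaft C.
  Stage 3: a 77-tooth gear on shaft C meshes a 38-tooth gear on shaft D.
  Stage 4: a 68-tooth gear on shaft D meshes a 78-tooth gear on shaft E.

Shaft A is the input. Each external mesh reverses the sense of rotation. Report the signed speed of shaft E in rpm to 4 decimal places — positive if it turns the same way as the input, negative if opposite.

+6608.7914 rpm (same as input, |ω| = 6608.7914 rpm)

Stage 1 [28T→49T]: ω = 2405.0000×28/49 = 1374.2857 rpm, dir flips to −; running = −1374.2857
Stage 2 [49T→18T]: ω = 1374.2857×49/18 = 3741.1111 rpm, dir flips to +; running = +3741.1111
Stage 3 [77T→38T]: ω = 3741.1111×77/38 = 7580.6725 rpm, dir flips to −; running = −7580.6725
Stage 4 [68T→78T]: ω = 7580.6725×68/78 = 6608.7914 rpm, dir flips to +; running = +6608.7914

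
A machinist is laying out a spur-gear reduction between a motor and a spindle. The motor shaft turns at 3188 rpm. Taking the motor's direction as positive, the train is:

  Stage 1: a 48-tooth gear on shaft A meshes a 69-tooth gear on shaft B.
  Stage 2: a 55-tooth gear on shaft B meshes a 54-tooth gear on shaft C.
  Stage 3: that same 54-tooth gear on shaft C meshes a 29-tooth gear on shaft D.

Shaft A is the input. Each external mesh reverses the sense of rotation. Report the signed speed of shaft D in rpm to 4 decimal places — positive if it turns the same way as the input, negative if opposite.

Stage 1 [48T→69T]: ω = 3188.0000×48/69 = 2217.7391 rpm, dir flips to −; running = −2217.7391
Stage 2 [55T→54T]: ω = 2217.7391×55/54 = 2258.8084 rpm, dir flips to +; running = +2258.8084
Stage 3 [54T→29T]: ω = 2258.8084×54/29 = 4206.0570 rpm, dir flips to −; running = −4206.0570

-4206.0570 rpm (opposite to input, |ω| = 4206.0570 rpm)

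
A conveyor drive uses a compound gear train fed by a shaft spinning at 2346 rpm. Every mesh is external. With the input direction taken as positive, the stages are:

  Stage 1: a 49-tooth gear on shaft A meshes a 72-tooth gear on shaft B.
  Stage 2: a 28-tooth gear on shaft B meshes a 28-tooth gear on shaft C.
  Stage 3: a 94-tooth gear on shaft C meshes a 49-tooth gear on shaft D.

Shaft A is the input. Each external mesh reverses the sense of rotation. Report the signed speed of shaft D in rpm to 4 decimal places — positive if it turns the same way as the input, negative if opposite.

-3062.8333 rpm (opposite to input, |ω| = 3062.8333 rpm)

Stage 1 [49T→72T]: ω = 2346.0000×49/72 = 1596.5833 rpm, dir flips to −; running = −1596.5833
Stage 2 [28T→28T]: ω = 1596.5833×28/28 = 1596.5833 rpm, dir flips to +; running = +1596.5833
Stage 3 [94T→49T]: ω = 1596.5833×94/49 = 3062.8333 rpm, dir flips to −; running = −3062.8333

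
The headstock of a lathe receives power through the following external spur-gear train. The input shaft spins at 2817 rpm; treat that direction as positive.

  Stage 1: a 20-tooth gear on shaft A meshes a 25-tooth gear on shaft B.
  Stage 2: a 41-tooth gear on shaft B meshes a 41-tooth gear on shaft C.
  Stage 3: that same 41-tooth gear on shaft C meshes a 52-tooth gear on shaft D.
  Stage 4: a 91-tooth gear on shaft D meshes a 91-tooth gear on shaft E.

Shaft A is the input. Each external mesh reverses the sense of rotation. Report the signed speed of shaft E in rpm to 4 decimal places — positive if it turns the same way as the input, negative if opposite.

Stage 1 [20T→25T]: ω = 2817.0000×20/25 = 2253.6000 rpm, dir flips to −; running = −2253.6000
Stage 2 [41T→41T]: ω = 2253.6000×41/41 = 2253.6000 rpm, dir flips to +; running = +2253.6000
Stage 3 [41T→52T]: ω = 2253.6000×41/52 = 1776.8769 rpm, dir flips to −; running = −1776.8769
Stage 4 [91T→91T]: ω = 1776.8769×91/91 = 1776.8769 rpm, dir flips to +; running = +1776.8769

+1776.8769 rpm (same as input, |ω| = 1776.8769 rpm)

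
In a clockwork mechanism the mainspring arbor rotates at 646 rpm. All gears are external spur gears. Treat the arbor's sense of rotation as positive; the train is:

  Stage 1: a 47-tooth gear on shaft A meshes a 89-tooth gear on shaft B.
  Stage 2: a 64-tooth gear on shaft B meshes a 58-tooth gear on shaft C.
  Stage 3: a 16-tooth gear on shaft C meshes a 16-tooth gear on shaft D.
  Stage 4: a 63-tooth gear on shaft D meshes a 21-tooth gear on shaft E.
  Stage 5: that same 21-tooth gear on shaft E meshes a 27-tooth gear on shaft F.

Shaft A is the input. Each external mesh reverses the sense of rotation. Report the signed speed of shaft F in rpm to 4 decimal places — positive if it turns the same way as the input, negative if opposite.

-878.3531 rpm (opposite to input, |ω| = 878.3531 rpm)

Stage 1 [47T→89T]: ω = 646.0000×47/89 = 341.1461 rpm, dir flips to −; running = −341.1461
Stage 2 [64T→58T]: ω = 341.1461×64/58 = 376.4370 rpm, dir flips to +; running = +376.4370
Stage 3 [16T→16T]: ω = 376.4370×16/16 = 376.4370 rpm, dir flips to −; running = −376.4370
Stage 4 [63T→21T]: ω = 376.4370×63/21 = 1129.3111 rpm, dir flips to +; running = +1129.3111
Stage 5 [21T→27T]: ω = 1129.3111×21/27 = 878.3531 rpm, dir flips to −; running = −878.3531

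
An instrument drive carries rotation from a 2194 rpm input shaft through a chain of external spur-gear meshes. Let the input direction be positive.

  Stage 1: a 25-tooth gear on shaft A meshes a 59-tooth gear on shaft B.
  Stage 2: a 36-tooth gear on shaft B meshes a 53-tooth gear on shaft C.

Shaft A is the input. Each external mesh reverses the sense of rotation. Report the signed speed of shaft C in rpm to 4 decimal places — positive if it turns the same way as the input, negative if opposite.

Stage 1 [25T→59T]: ω = 2194.0000×25/59 = 929.6610 rpm, dir flips to −; running = −929.6610
Stage 2 [36T→53T]: ω = 929.6610×36/53 = 631.4679 rpm, dir flips to +; running = +631.4679

+631.4679 rpm (same as input, |ω| = 631.4679 rpm)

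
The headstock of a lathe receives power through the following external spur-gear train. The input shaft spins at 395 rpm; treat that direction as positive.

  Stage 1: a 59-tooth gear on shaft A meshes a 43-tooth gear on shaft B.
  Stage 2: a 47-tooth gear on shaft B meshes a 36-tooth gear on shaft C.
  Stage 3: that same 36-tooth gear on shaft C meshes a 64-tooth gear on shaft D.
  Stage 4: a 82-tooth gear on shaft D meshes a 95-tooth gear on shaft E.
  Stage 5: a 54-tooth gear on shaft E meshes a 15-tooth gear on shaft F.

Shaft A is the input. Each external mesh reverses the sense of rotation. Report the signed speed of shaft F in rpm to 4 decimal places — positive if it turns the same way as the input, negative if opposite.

Stage 1 [59T→43T]: ω = 395.0000×59/43 = 541.9767 rpm, dir flips to −; running = −541.9767
Stage 2 [47T→36T]: ω = 541.9767×47/36 = 707.5807 rpm, dir flips to +; running = +707.5807
Stage 3 [36T→64T]: ω = 707.5807×36/64 = 398.0142 rpm, dir flips to −; running = −398.0142
Stage 4 [82T→95T]: ω = 398.0142×82/95 = 343.5491 rpm, dir flips to +; running = +343.5491
Stage 5 [54T→15T]: ω = 343.5491×54/15 = 1236.7767 rpm, dir flips to −; running = −1236.7767

-1236.7767 rpm (opposite to input, |ω| = 1236.7767 rpm)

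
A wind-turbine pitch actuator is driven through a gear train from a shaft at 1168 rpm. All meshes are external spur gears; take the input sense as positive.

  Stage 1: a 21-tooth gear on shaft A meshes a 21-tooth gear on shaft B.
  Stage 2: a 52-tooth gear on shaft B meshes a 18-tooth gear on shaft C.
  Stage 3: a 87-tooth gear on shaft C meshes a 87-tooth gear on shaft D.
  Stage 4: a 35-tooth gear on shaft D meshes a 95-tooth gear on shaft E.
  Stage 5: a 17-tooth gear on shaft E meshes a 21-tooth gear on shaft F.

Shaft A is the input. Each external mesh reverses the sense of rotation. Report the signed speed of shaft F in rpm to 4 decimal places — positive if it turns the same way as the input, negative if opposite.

Stage 1 [21T→21T]: ω = 1168.0000×21/21 = 1168.0000 rpm, dir flips to −; running = −1168.0000
Stage 2 [52T→18T]: ω = 1168.0000×52/18 = 3374.2222 rpm, dir flips to +; running = +3374.2222
Stage 3 [87T→87T]: ω = 3374.2222×87/87 = 3374.2222 rpm, dir flips to −; running = −3374.2222
Stage 4 [35T→95T]: ω = 3374.2222×35/95 = 1243.1345 rpm, dir flips to +; running = +1243.1345
Stage 5 [17T→21T]: ω = 1243.1345×17/21 = 1006.3470 rpm, dir flips to −; running = −1006.3470

-1006.3470 rpm (opposite to input, |ω| = 1006.3470 rpm)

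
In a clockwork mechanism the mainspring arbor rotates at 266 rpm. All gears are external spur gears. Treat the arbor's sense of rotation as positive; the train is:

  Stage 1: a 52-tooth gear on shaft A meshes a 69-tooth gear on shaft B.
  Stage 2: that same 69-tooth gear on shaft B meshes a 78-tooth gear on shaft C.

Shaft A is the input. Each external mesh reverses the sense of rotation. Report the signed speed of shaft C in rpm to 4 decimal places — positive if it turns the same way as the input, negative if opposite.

Stage 1 [52T→69T]: ω = 266.0000×52/69 = 200.4638 rpm, dir flips to −; running = −200.4638
Stage 2 [69T→78T]: ω = 200.4638×69/78 = 177.3333 rpm, dir flips to +; running = +177.3333

+177.3333 rpm (same as input, |ω| = 177.3333 rpm)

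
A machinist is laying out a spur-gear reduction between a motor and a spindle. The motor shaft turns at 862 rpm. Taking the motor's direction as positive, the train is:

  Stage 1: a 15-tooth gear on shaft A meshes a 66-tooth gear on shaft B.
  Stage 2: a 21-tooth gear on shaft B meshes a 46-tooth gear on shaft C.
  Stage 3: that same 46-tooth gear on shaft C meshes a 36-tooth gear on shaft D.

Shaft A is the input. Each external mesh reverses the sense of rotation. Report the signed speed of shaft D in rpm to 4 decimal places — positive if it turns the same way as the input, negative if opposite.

Stage 1 [15T→66T]: ω = 862.0000×15/66 = 195.9091 rpm, dir flips to −; running = −195.9091
Stage 2 [21T→46T]: ω = 195.9091×21/46 = 89.4368 rpm, dir flips to +; running = +89.4368
Stage 3 [46T→36T]: ω = 89.4368×46/36 = 114.2803 rpm, dir flips to −; running = −114.2803

-114.2803 rpm (opposite to input, |ω| = 114.2803 rpm)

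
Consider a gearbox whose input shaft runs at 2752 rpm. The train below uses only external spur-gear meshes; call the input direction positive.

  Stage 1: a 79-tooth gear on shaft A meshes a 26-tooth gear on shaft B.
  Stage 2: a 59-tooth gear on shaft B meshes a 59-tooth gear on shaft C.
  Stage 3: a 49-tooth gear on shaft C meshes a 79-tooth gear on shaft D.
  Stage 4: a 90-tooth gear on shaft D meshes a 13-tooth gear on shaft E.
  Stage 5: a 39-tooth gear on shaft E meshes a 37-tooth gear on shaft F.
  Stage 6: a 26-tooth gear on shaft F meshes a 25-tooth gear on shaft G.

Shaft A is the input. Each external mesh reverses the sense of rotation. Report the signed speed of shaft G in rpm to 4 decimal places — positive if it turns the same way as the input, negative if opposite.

Stage 1 [79T→26T]: ω = 2752.0000×79/26 = 8361.8462 rpm, dir flips to −; running = −8361.8462
Stage 2 [59T→59T]: ω = 8361.8462×59/59 = 8361.8462 rpm, dir flips to +; running = +8361.8462
Stage 3 [49T→79T]: ω = 8361.8462×49/79 = 5186.4615 rpm, dir flips to −; running = −5186.4615
Stage 4 [90T→13T]: ω = 5186.4615×90/13 = 35906.2722 rpm, dir flips to +; running = +35906.2722
Stage 5 [39T→37T]: ω = 35906.2722×39/37 = 37847.1518 rpm, dir flips to −; running = −37847.1518
Stage 6 [26T→25T]: ω = 37847.1518×26/25 = 39361.0378 rpm, dir flips to +; running = +39361.0378

+39361.0378 rpm (same as input, |ω| = 39361.0378 rpm)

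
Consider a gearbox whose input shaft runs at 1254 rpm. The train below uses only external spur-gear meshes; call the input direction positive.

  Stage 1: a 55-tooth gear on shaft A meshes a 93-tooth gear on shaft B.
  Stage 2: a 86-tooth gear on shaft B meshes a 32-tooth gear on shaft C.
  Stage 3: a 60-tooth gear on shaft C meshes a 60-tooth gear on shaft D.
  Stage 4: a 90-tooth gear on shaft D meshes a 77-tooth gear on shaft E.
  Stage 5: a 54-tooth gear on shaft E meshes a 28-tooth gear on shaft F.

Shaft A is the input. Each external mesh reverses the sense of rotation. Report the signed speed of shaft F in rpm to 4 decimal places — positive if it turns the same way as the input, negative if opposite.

-4492.7605 rpm (opposite to input, |ω| = 4492.7605 rpm)

Stage 1 [55T→93T]: ω = 1254.0000×55/93 = 741.6129 rpm, dir flips to −; running = −741.6129
Stage 2 [86T→32T]: ω = 741.6129×86/32 = 1993.0847 rpm, dir flips to +; running = +1993.0847
Stage 3 [60T→60T]: ω = 1993.0847×60/60 = 1993.0847 rpm, dir flips to −; running = −1993.0847
Stage 4 [90T→77T]: ω = 1993.0847×90/77 = 2329.5795 rpm, dir flips to +; running = +2329.5795
Stage 5 [54T→28T]: ω = 2329.5795×54/28 = 4492.7605 rpm, dir flips to −; running = −4492.7605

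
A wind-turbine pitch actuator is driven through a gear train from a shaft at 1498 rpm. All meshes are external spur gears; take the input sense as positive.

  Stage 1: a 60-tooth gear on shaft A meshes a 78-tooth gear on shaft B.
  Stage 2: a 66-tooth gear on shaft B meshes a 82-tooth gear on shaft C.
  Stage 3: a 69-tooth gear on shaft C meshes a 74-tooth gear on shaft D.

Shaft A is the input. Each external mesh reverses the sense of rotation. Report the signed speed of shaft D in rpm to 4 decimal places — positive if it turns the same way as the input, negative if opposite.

-864.8005 rpm (opposite to input, |ω| = 864.8005 rpm)

Stage 1 [60T→78T]: ω = 1498.0000×60/78 = 1152.3077 rpm, dir flips to −; running = −1152.3077
Stage 2 [66T→82T]: ω = 1152.3077×66/82 = 927.4672 rpm, dir flips to +; running = +927.4672
Stage 3 [69T→74T]: ω = 927.4672×69/74 = 864.8005 rpm, dir flips to −; running = −864.8005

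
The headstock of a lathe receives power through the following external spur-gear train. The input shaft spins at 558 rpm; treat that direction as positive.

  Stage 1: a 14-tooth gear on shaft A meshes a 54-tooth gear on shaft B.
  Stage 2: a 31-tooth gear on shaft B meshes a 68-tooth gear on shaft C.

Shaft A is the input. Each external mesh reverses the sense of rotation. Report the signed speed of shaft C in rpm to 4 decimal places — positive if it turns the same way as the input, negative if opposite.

+65.9510 rpm (same as input, |ω| = 65.9510 rpm)

Stage 1 [14T→54T]: ω = 558.0000×14/54 = 144.6667 rpm, dir flips to −; running = −144.6667
Stage 2 [31T→68T]: ω = 144.6667×31/68 = 65.9510 rpm, dir flips to +; running = +65.9510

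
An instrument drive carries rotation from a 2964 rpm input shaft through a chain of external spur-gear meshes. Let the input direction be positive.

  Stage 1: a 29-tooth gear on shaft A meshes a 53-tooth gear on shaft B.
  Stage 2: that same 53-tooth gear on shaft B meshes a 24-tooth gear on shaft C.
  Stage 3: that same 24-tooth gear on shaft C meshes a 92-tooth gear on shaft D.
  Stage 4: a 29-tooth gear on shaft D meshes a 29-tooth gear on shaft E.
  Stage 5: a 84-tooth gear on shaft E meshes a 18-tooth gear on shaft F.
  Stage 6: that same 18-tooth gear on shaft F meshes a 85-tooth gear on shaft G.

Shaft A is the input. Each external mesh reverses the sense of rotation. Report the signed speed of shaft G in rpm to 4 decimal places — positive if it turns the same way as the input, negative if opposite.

+923.3125 rpm (same as input, |ω| = 923.3125 rpm)

Stage 1 [29T→53T]: ω = 2964.0000×29/53 = 1621.8113 rpm, dir flips to −; running = −1621.8113
Stage 2 [53T→24T]: ω = 1621.8113×53/24 = 3581.5000 rpm, dir flips to +; running = +3581.5000
Stage 3 [24T→92T]: ω = 3581.5000×24/92 = 934.3043 rpm, dir flips to −; running = −934.3043
Stage 4 [29T→29T]: ω = 934.3043×29/29 = 934.3043 rpm, dir flips to +; running = +934.3043
Stage 5 [84T→18T]: ω = 934.3043×84/18 = 4360.0870 rpm, dir flips to −; running = −4360.0870
Stage 6 [18T→85T]: ω = 4360.0870×18/85 = 923.3125 rpm, dir flips to +; running = +923.3125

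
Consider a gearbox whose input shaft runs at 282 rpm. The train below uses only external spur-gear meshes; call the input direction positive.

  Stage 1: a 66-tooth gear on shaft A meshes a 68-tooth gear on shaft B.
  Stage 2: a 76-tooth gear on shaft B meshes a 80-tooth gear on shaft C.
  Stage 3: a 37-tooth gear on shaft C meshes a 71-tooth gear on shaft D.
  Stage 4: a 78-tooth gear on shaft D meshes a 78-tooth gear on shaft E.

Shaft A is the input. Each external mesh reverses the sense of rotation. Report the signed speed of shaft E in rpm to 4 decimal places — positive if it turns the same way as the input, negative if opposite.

+135.5037 rpm (same as input, |ω| = 135.5037 rpm)

Stage 1 [66T→68T]: ω = 282.0000×66/68 = 273.7059 rpm, dir flips to −; running = −273.7059
Stage 2 [76T→80T]: ω = 273.7059×76/80 = 260.0206 rpm, dir flips to +; running = +260.0206
Stage 3 [37T→71T]: ω = 260.0206×37/71 = 135.5037 rpm, dir flips to −; running = −135.5037
Stage 4 [78T→78T]: ω = 135.5037×78/78 = 135.5037 rpm, dir flips to +; running = +135.5037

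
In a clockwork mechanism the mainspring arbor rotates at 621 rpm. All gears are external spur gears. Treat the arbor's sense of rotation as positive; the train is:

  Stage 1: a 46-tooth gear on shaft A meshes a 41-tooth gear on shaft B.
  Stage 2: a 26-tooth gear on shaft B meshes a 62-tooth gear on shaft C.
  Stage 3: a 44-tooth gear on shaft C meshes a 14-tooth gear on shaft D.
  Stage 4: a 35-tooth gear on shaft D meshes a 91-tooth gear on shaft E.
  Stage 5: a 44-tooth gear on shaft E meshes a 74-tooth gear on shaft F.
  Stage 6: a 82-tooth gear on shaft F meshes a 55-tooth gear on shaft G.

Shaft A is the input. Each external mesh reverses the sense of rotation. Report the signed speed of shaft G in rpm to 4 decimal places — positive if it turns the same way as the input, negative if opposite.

+313.0910 rpm (same as input, |ω| = 313.0910 rpm)

Stage 1 [46T→41T]: ω = 621.0000×46/41 = 696.7317 rpm, dir flips to −; running = −696.7317
Stage 2 [26T→62T]: ω = 696.7317×26/62 = 292.1778 rpm, dir flips to +; running = +292.1778
Stage 3 [44T→14T]: ω = 292.1778×44/14 = 918.2731 rpm, dir flips to −; running = −918.2731
Stage 4 [35T→91T]: ω = 918.2731×35/91 = 353.1820 rpm, dir flips to +; running = +353.1820
Stage 5 [44T→74T]: ω = 353.1820×44/74 = 210.0001 rpm, dir flips to −; running = −210.0001
Stage 6 [82T→55T]: ω = 210.0001×82/55 = 313.0910 rpm, dir flips to +; running = +313.0910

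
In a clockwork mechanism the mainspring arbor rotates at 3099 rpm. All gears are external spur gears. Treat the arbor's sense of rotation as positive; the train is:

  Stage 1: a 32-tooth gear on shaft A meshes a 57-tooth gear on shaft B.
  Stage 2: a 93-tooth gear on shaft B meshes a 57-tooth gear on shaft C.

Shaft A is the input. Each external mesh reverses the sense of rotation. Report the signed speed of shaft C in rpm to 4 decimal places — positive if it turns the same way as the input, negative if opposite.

Stage 1 [32T→57T]: ω = 3099.0000×32/57 = 1739.7895 rpm, dir flips to −; running = −1739.7895
Stage 2 [93T→57T]: ω = 1739.7895×93/57 = 2838.6039 rpm, dir flips to +; running = +2838.6039

+2838.6039 rpm (same as input, |ω| = 2838.6039 rpm)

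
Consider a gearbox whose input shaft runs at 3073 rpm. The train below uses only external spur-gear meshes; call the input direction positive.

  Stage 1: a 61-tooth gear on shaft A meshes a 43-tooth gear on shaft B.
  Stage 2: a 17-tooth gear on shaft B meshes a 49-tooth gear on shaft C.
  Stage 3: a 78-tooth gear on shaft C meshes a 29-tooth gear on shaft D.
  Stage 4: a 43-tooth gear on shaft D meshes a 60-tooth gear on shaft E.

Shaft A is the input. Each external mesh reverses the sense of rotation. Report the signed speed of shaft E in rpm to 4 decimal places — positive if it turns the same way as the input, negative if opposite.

Stage 1 [61T→43T]: ω = 3073.0000×61/43 = 4359.3721 rpm, dir flips to −; running = −4359.3721
Stage 2 [17T→49T]: ω = 4359.3721×17/49 = 1512.4352 rpm, dir flips to +; running = +1512.4352
Stage 3 [78T→29T]: ω = 1512.4352×78/29 = 4067.9292 rpm, dir flips to −; running = −4067.9292
Stage 4 [43T→60T]: ω = 4067.9292×43/60 = 2915.3493 rpm, dir flips to +; running = +2915.3493

+2915.3493 rpm (same as input, |ω| = 2915.3493 rpm)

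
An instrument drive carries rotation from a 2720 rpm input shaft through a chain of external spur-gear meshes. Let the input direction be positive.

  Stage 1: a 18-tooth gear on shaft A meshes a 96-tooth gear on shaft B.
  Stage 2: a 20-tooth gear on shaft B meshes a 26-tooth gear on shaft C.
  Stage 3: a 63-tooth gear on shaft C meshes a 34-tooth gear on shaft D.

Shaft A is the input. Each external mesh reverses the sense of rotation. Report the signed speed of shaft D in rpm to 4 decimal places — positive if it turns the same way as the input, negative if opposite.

Stage 1 [18T→96T]: ω = 2720.0000×18/96 = 510.0000 rpm, dir flips to −; running = −510.0000
Stage 2 [20T→26T]: ω = 510.0000×20/26 = 392.3077 rpm, dir flips to +; running = +392.3077
Stage 3 [63T→34T]: ω = 392.3077×63/34 = 726.9231 rpm, dir flips to −; running = −726.9231

-726.9231 rpm (opposite to input, |ω| = 726.9231 rpm)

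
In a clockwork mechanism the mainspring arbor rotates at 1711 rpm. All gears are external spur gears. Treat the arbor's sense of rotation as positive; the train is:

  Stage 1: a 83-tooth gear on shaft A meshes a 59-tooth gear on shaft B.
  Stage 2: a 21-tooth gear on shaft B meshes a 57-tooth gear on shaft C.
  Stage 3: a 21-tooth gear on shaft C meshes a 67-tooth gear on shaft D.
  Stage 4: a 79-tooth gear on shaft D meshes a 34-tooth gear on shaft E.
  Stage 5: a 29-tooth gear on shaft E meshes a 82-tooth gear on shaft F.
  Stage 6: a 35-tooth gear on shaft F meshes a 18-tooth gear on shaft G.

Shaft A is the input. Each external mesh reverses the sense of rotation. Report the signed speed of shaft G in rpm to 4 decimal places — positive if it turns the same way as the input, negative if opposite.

+444.1124 rpm (same as input, |ω| = 444.1124 rpm)

Stage 1 [83T→59T]: ω = 1711.0000×83/59 = 2407.0000 rpm, dir flips to −; running = −2407.0000
Stage 2 [21T→57T]: ω = 2407.0000×21/57 = 886.7895 rpm, dir flips to +; running = +886.7895
Stage 3 [21T→67T]: ω = 886.7895×21/67 = 277.9489 rpm, dir flips to −; running = −277.9489
Stage 4 [79T→34T]: ω = 277.9489×79/34 = 645.8225 rpm, dir flips to +; running = +645.8225
Stage 5 [29T→82T]: ω = 645.8225×29/82 = 228.4007 rpm, dir flips to −; running = −228.4007
Stage 6 [35T→18T]: ω = 228.4007×35/18 = 444.1124 rpm, dir flips to +; running = +444.1124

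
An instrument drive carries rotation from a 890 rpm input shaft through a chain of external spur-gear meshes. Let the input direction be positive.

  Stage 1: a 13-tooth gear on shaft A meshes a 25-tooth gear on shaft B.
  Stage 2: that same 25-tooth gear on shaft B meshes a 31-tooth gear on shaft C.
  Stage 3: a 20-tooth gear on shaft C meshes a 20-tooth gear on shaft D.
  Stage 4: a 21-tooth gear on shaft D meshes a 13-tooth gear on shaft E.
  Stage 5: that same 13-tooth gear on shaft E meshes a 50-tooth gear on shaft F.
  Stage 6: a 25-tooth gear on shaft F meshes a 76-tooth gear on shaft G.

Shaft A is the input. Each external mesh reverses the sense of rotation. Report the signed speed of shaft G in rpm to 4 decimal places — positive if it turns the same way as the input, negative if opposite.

+51.5641 rpm (same as input, |ω| = 51.5641 rpm)

Stage 1 [13T→25T]: ω = 890.0000×13/25 = 462.8000 rpm, dir flips to −; running = −462.8000
Stage 2 [25T→31T]: ω = 462.8000×25/31 = 373.2258 rpm, dir flips to +; running = +373.2258
Stage 3 [20T→20T]: ω = 373.2258×20/20 = 373.2258 rpm, dir flips to −; running = −373.2258
Stage 4 [21T→13T]: ω = 373.2258×21/13 = 602.9032 rpm, dir flips to +; running = +602.9032
Stage 5 [13T→50T]: ω = 602.9032×13/50 = 156.7548 rpm, dir flips to −; running = −156.7548
Stage 6 [25T→76T]: ω = 156.7548×25/76 = 51.5641 rpm, dir flips to +; running = +51.5641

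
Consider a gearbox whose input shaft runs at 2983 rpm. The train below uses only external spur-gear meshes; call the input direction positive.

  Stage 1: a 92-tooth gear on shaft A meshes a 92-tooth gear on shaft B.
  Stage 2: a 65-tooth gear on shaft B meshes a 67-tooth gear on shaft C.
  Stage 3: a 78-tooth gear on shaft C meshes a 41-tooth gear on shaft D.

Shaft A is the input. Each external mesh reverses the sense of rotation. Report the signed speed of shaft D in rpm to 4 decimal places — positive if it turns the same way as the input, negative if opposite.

Stage 1 [92T→92T]: ω = 2983.0000×92/92 = 2983.0000 rpm, dir flips to −; running = −2983.0000
Stage 2 [65T→67T]: ω = 2983.0000×65/67 = 2893.9552 rpm, dir flips to +; running = +2893.9552
Stage 3 [78T→41T]: ω = 2893.9552×78/41 = 5505.5734 rpm, dir flips to −; running = −5505.5734

-5505.5734 rpm (opposite to input, |ω| = 5505.5734 rpm)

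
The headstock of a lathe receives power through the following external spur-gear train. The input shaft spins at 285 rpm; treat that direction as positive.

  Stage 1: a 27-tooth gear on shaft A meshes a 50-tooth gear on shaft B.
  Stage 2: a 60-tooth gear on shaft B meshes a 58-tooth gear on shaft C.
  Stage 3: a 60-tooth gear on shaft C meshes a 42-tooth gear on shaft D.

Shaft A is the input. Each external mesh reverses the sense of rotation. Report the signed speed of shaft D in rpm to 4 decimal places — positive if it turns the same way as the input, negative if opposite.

-227.4384 rpm (opposite to input, |ω| = 227.4384 rpm)

Stage 1 [27T→50T]: ω = 285.0000×27/50 = 153.9000 rpm, dir flips to −; running = −153.9000
Stage 2 [60T→58T]: ω = 153.9000×60/58 = 159.2069 rpm, dir flips to +; running = +159.2069
Stage 3 [60T→42T]: ω = 159.2069×60/42 = 227.4384 rpm, dir flips to −; running = −227.4384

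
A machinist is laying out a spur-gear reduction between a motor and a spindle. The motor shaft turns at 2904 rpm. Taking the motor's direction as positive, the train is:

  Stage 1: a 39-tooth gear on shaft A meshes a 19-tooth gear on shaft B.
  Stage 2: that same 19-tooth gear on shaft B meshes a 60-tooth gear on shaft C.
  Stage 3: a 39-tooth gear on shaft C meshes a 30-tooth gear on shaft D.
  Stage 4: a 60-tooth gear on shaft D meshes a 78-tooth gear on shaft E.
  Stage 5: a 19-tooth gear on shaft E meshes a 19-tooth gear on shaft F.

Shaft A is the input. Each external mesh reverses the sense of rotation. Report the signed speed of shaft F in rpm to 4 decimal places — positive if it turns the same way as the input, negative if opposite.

Stage 1 [39T→19T]: ω = 2904.0000×39/19 = 5960.8421 rpm, dir flips to −; running = −5960.8421
Stage 2 [19T→60T]: ω = 5960.8421×19/60 = 1887.6000 rpm, dir flips to +; running = +1887.6000
Stage 3 [39T→30T]: ω = 1887.6000×39/30 = 2453.8800 rpm, dir flips to −; running = −2453.8800
Stage 4 [60T→78T]: ω = 2453.8800×60/78 = 1887.6000 rpm, dir flips to +; running = +1887.6000
Stage 5 [19T→19T]: ω = 1887.6000×19/19 = 1887.6000 rpm, dir flips to −; running = −1887.6000

-1887.6000 rpm (opposite to input, |ω| = 1887.6000 rpm)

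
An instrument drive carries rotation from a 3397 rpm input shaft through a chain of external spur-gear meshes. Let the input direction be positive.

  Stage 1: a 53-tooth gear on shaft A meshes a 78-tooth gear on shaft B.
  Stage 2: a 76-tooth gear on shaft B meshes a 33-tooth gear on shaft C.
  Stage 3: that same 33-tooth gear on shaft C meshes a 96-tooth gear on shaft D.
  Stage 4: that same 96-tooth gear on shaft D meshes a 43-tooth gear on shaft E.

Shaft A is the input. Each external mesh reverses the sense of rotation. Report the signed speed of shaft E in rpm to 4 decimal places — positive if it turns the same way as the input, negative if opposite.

+4079.6410 rpm (same as input, |ω| = 4079.6410 rpm)

Stage 1 [53T→78T]: ω = 3397.0000×53/78 = 2308.2179 rpm, dir flips to −; running = −2308.2179
Stage 2 [76T→33T]: ω = 2308.2179×76/33 = 5315.8959 rpm, dir flips to +; running = +5315.8959
Stage 3 [33T→96T]: ω = 5315.8959×33/96 = 1827.3392 rpm, dir flips to −; running = −1827.3392
Stage 4 [96T→43T]: ω = 1827.3392×96/43 = 4079.6410 rpm, dir flips to +; running = +4079.6410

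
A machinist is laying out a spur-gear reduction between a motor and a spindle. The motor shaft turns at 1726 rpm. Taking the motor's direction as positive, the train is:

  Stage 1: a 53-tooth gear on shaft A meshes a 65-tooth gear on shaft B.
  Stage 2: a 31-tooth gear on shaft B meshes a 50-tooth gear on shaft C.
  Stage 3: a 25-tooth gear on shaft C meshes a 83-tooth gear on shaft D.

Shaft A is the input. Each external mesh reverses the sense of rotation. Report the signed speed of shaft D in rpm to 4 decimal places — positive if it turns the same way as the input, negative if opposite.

-262.8191 rpm (opposite to input, |ω| = 262.8191 rpm)

Stage 1 [53T→65T]: ω = 1726.0000×53/65 = 1407.3538 rpm, dir flips to −; running = −1407.3538
Stage 2 [31T→50T]: ω = 1407.3538×31/50 = 872.5594 rpm, dir flips to +; running = +872.5594
Stage 3 [25T→83T]: ω = 872.5594×25/83 = 262.8191 rpm, dir flips to −; running = −262.8191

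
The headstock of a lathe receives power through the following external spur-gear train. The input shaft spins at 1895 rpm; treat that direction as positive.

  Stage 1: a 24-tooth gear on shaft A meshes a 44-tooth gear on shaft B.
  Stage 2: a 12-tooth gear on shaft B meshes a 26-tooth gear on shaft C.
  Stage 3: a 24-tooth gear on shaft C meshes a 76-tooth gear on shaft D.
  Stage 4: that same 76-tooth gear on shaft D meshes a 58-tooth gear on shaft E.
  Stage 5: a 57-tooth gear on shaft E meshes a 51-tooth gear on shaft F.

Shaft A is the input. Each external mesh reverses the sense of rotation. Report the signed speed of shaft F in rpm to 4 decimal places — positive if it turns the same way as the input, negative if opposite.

-220.6295 rpm (opposite to input, |ω| = 220.6295 rpm)

Stage 1 [24T→44T]: ω = 1895.0000×24/44 = 1033.6364 rpm, dir flips to −; running = −1033.6364
Stage 2 [12T→26T]: ω = 1033.6364×12/26 = 477.0629 rpm, dir flips to +; running = +477.0629
Stage 3 [24T→76T]: ω = 477.0629×24/76 = 150.6515 rpm, dir flips to −; running = −150.6515
Stage 4 [76T→58T]: ω = 150.6515×76/58 = 197.4054 rpm, dir flips to +; running = +197.4054
Stage 5 [57T→51T]: ω = 197.4054×57/51 = 220.6295 rpm, dir flips to −; running = −220.6295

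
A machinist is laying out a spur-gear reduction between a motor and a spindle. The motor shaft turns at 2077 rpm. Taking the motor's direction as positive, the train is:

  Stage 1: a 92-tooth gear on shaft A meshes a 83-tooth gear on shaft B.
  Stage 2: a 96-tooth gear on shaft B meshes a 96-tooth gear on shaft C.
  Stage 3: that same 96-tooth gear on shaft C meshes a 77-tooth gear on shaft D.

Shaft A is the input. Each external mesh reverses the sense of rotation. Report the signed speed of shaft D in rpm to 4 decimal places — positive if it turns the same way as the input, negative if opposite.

Stage 1 [92T→83T]: ω = 2077.0000×92/83 = 2302.2169 rpm, dir flips to −; running = −2302.2169
Stage 2 [96T→96T]: ω = 2302.2169×96/96 = 2302.2169 rpm, dir flips to +; running = +2302.2169
Stage 3 [96T→77T]: ω = 2302.2169×96/77 = 2870.2964 rpm, dir flips to −; running = −2870.2964

-2870.2964 rpm (opposite to input, |ω| = 2870.2964 rpm)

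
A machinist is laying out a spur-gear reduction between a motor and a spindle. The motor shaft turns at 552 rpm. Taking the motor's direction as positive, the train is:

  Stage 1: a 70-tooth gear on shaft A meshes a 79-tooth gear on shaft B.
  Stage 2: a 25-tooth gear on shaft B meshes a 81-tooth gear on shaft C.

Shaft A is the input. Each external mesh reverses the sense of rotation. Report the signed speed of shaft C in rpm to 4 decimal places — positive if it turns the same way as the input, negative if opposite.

+150.9611 rpm (same as input, |ω| = 150.9611 rpm)

Stage 1 [70T→79T]: ω = 552.0000×70/79 = 489.1139 rpm, dir flips to −; running = −489.1139
Stage 2 [25T→81T]: ω = 489.1139×25/81 = 150.9611 rpm, dir flips to +; running = +150.9611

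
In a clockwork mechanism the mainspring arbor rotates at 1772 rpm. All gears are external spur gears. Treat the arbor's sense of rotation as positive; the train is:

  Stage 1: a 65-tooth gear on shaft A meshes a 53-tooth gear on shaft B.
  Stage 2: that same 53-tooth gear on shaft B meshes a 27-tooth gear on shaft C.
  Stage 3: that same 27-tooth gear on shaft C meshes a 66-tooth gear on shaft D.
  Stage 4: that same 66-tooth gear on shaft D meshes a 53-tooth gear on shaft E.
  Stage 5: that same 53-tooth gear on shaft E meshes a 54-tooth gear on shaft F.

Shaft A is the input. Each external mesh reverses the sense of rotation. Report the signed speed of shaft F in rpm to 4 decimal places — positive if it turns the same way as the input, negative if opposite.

-2132.9630 rpm (opposite to input, |ω| = 2132.9630 rpm)

Stage 1 [65T→53T]: ω = 1772.0000×65/53 = 2173.2075 rpm, dir flips to −; running = −2173.2075
Stage 2 [53T→27T]: ω = 2173.2075×53/27 = 4265.9259 rpm, dir flips to +; running = +4265.9259
Stage 3 [27T→66T]: ω = 4265.9259×27/66 = 1745.1515 rpm, dir flips to −; running = −1745.1515
Stage 4 [66T→53T]: ω = 1745.1515×66/53 = 2173.2075 rpm, dir flips to +; running = +2173.2075
Stage 5 [53T→54T]: ω = 2173.2075×53/54 = 2132.9630 rpm, dir flips to −; running = −2132.9630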